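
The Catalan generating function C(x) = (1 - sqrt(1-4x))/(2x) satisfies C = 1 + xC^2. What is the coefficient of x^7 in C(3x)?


Substituting x -> 3x scales the n-th coefficient by 3^n, so [x^7] C(3x) = 3^7 * C_7.
C_7 = C(2*7, 7)/(8) = 3432/8 = 429.
So 3^7 * 429 = 2187 * 429 = 938223.

938223


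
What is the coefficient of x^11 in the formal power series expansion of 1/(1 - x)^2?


The expansion 1/(1 - x)^r = sum_{k>=0} C(k + r - 1, r - 1) x^k follows from the multiset / negative-binomial theorem (or from repeated differentiation of the geometric series).
For r = 2 and k = 11:
C(12, 1) = 479001600 / (1 * 39916800) = 12.

12


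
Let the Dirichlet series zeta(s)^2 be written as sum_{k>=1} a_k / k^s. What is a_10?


The Dirichlet convolution of the constant function 1 with itself gives (1 * 1)(k) = sum_{d | k} 1 = d(k), the number of positive divisors of k.
Since zeta(s) = sum_{k>=1} 1/k^s, we have zeta(s)^2 = sum_{k>=1} d(k)/k^s, so a_k = d(k).
For k = 10: the divisors are 1, 2, 5, 10.
Count = 4.

4


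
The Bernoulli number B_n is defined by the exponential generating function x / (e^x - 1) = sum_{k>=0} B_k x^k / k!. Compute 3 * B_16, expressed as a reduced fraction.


Bernoulli numbers can also be computed recursively via B_0 = 1 and sum_{j=0}^{m} C(m+1, j) B_j = 0 for m >= 1. Odd-index Bernoulli numbers vanish for k >= 3.
Computing B_16 = -3617/510, so 3 * B_16 = 3 * -3617/510 = -3617/170.

-3617/170


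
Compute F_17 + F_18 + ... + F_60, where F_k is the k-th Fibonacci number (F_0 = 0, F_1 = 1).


Use the identity sum_{k=0}^{N} F_k = F_{N+2} - 1 (which follows from F_{k+2} - F_{k+1} = F_k). Then
sum_{k=17}^{60} F_k = (F_{62} - 1) - (F_{18} - 1) = F_{62} - F_{18}.
Computing: F_{62} = 4052739537881, F_{18} = 2584, so
Sum = 4052739537881 - 2584 = 4052739535297.

4052739535297


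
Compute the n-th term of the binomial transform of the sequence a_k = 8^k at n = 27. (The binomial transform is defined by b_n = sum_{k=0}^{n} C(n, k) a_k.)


With a_k = 8^k, b_n = sum_{k=0}^{n} C(n, k) 8^k = (1 + 8)^n by the binomial theorem.
For n = 27: (1 + 8)^27 = 9^27 = 58149737003040059690390169.

58149737003040059690390169


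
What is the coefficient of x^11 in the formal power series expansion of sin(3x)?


The Maclaurin series is sin(t) = sum_{k>=0} (-1)^k t^(2k+1) / (2k+1)!, so substituting t = 3x, only odd powers of x are nonzero, with coefficient of x^(2k+1) equal to (-1)^k 3^(2k+1) / (2k+1)!.
Write 11 = 2*5 + 1, giving the coefficient (-1)^5 * 3^11 / 11! = -177147/39916800 = -2187/492800.

-2187/492800


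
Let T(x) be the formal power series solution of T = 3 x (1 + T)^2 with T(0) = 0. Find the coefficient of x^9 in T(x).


Apply the Lagrange inversion formula: if T = 3 x * phi(T) with phi(t) = (1 + t)^2, then [x^n] T = 3^n * (1/n) [t^(n-1)] phi(t)^n = 3^n * (1/n) [t^(n-1)] (1 + t)^(2n) = 3^n * (1/n) C(2n, n-1).
Using the identity C(2n, n-1) = C(2n, n) * n / (n+1), the unscaled factor equals C(2n, n) / (n+1) = C_n, the n-th Catalan number.
For n = 9: C_9 = C(18, 9) / 10 = 48620/10 = 4862.
With the 3^9 = 19683 factor, the coefficient is 19683 * 4862 = 95698746.

95698746


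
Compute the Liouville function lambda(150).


The Liouville function is lambda(k) = (-1)^Omega(k), where Omega(k) counts the prime factors of k with multiplicity.
Factoring: 150 = 2 * 3 * 5 * 5, so Omega(150) = 4.
lambda(150) = (-1)^4 = 1.

1


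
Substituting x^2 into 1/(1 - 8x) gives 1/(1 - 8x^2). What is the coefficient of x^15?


Since 1/(1 - 8x^2) only has even powers of x,
the coefficient of x^15 (odd) is 0.

0


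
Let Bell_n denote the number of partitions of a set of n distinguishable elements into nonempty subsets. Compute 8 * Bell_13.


Bell_13 can be computed from the Bell triangle or from Dobinski's identity Bell_n = (1/e) * sum_{k>=0} k^n / k!.
Computing Bell_13 = 27644437.
Then 8 * 27644437 = 221155496.

221155496


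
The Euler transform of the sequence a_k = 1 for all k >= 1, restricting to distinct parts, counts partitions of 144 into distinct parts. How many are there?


Partitions of 144 into distinct parts can be computed via generating function.
Product (1+x)(1+x^2)(1+x^3)...
The coefficient of x^144 = 12769602

12769602


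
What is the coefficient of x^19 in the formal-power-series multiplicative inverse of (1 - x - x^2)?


Let the inverse be f(x) = sum_{k>=0} a_k x^k. From f(x) * (1 - x - x^2) = 1 and matching coefficients:
 x^0: a_0 = 1.
 x^1: a_1 - a_0 = 0, so a_1 = 1.
 x^k (k >= 2): a_k - a_{k-1} - a_{k-2} = 0, i.e. a_k = a_{k-1} + a_{k-2}.
This is the Fibonacci-type recurrence shifted so that a_0 = a_1 = 1.
Iterating: a_0=1, a_1=1, a_2=2, a_3=3, a_4=5, a_5=8, a_6=13, a_7=21, a_8=34, a_9=55, ...
a_19 = 6765.

6765


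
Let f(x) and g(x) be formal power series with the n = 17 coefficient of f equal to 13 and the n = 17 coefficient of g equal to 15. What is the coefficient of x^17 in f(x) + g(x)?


Addition of formal power series is termwise.
The coefficient of x^17 in f + g = 13 + 15
= 28

28


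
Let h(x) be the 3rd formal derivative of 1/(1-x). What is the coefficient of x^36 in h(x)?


Differentiating 3 times: d^3/dx^3 [1/(1-x)] = 3!/(1-x)^4.
The expansion 1/(1-x)^4 = sum_{k>=0} C(k+3, 3) x^k, so the coefficient of x^n in 3!/(1-x)^4 is 3! * C(n+3, 3).
For n = 36: 6 * C(39, 3) = 6 * 9139 = 54834

54834


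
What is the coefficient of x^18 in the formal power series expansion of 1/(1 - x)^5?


The negative binomial / multiset identity is
1/(1 - x)^r = sum_{k>=0} C(k + r - 1, r - 1) x^k.
Here r = 5 and k = 18, so the coefficient is
C(18 + 4, 4) = C(22, 4)
= 7315

7315


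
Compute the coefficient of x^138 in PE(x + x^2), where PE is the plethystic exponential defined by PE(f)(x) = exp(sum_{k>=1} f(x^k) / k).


With f(x) = x + x^2, the exponent is sum_{k>=1} (x^k + x^(2k)) / k = -ln(1 - x) - ln(1 - x^2). Exponentiating:
PE(x + x^2) = 1 / ((1 - x)(1 - x^2)).
This is the generating function for partitions of n into parts of size 1 or 2. The number of 2's can be any j in 0..69, and the rest are 1's, so
[x^138] = floor(138/2) + 1 = 70.

70


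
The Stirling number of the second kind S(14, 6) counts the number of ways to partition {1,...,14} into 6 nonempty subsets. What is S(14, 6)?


Using the explicit formula S(n,k) = (1/k!) sum_{j=0}^{k} (-1)^(k-j) C(k,j) j^n:
S(14, 6) = 63436373
Equivalently, S(n,k) is n! times the coefficient of x^n in the EGF (e^x - 1)^k / k!.

63436373


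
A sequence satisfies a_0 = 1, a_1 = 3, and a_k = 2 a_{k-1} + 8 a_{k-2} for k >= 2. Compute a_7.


The characteristic equation is t^2 - 2 t - 8 = 0, with roots r_1 = 4 and r_2 = -2 (so c_1 = r_1 + r_2, c_2 = -r_1 r_2 as required).
One can use the closed form a_n = A r_1^n + B r_2^n, but direct iteration is more reliable:
a_0 = 1, a_1 = 3, a_2 = 14, a_3 = 52, a_4 = 216, a_5 = 848, a_6 = 3424, a_7 = 13632.
So a_7 = 13632.

13632


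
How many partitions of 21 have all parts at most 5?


Using the generating function (1-x)^(-1)(1-x^2)^(-1)...(1-x^5)^(-1),
the coefficient of x^21 counts these restricted partitions.
Result = 221

221


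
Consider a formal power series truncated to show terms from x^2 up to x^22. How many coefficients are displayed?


From x^2 to x^22 inclusive, the count is 22 - 2 + 1 = 21.

21


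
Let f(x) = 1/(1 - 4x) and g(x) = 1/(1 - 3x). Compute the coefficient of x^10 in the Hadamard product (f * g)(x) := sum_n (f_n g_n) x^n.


f has coefficients f_k = 4^k and g has coefficients g_k = 3^k, so the Hadamard product has coefficient (f*g)_k = 4^k * 3^k = 12^k.
For k = 10: 12^10 = 61917364224.

61917364224


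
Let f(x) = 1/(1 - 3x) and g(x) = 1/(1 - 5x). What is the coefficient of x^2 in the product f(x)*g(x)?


The coefficient of x^n in f*g is the Cauchy product: sum_{k=0}^{n} a^k * b^(n-k).
With a=3, b=5, n=2:
sum_{k=0}^{2} 3^k * 5^(2-k)
= 49

49


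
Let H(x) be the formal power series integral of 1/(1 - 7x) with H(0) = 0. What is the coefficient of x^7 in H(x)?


1/(1 - 7x) = sum_{k>=0} 7^k x^k. Integrating termwise with H(0) = 0:
H(x) = sum_{k>=0} 7^k x^(k+1) / (k+1) = sum_{m>=1} 7^(m-1) x^m / m.
For m = 7: 7^6/7 = 117649/7 = 16807.

16807


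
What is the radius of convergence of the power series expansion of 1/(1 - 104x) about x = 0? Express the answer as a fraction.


Expanding 1/(1 - 104x) = sum_{k>=0} 104^k x^k, the series converges when |104x| < 1, i.e., |x| < 1/104.
So the radius of convergence is 1/104 = 1/104.

1/104


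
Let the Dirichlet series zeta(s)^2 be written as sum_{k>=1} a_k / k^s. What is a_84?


The Dirichlet convolution of the constant function 1 with itself gives (1 * 1)(k) = sum_{d | k} 1 = d(k), the number of positive divisors of k.
Since zeta(s) = sum_{k>=1} 1/k^s, we have zeta(s)^2 = sum_{k>=1} d(k)/k^s, so a_k = d(k).
For k = 84: the divisors are 1, 2, 3, 4, 6, 7, 12, 14, 21, 28, 42, 84.
Count = 12.

12


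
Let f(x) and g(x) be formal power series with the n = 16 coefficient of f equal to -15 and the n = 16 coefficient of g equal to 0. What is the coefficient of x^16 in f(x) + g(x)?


Addition of formal power series is termwise.
The coefficient of x^16 in f + g = -15 + 0
= -15

-15


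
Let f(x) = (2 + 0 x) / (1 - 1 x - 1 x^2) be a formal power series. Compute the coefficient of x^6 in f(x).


Write f(x) = sum_{k>=0} a_k x^k. Multiplying both sides by 1 - 1 x - 1 x^2 gives
(1 - 1 x - 1 x^2) sum_{k>=0} a_k x^k = 2 + 0 x.
Matching coefficients:
 x^0: a_0 = 2
 x^1: a_1 - 1 a_0 = 0  =>  a_1 = 1*2 + 0 = 2
 x^k (k >= 2): a_k = 1 a_{k-1} + 1 a_{k-2}.
Iterating: a_2 = 4, a_3 = 6, a_4 = 10, a_5 = 16, a_6 = 26.
So the coefficient of x^6 is 26.

26


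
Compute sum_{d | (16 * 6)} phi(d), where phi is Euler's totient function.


First, 16 * 6 = 96. One classical identity is sum_{d | n} phi(d) = n (each k in [1, n] has a unique gcd with n, and among the k's with gcd(k, n) = n/d there are phi(d) of them). So the sum equals 96. We also verify directly:
Divisors of 96: 1, 2, 3, 4, 6, 8, 12, 16, 24, 32, 48, 96.
phi values: 1, 1, 2, 2, 2, 4, 4, 8, 8, 16, 16, 32.
Sum = 96.

96


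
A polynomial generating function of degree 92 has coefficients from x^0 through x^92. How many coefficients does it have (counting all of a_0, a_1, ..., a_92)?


A polynomial of degree 92 takes the form a_0 + a_1 x + ... + a_92 x^92.
The number of coefficients is 92 + 1 = 93.

93


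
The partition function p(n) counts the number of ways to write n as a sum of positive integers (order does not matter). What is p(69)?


Using the generating function prod_{k>=1} 1/(1-x^k), we compute p(69).
By dynamic programming over parts 1 through 69:
p(69) = 3554345

3554345


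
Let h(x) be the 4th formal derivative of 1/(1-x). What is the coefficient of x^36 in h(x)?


Differentiating 4 times: d^4/dx^4 [1/(1-x)] = 4!/(1-x)^5.
The expansion 1/(1-x)^5 = sum_{k>=0} C(k+4, 4) x^k, so the coefficient of x^n in 4!/(1-x)^5 is 4! * C(n+4, 4).
For n = 36: 24 * C(40, 4) = 24 * 91390 = 2193360

2193360


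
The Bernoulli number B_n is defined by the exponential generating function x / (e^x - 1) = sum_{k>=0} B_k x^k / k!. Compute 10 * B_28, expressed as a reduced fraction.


Bernoulli numbers can also be computed recursively via B_0 = 1 and sum_{j=0}^{m} C(m+1, j) B_j = 0 for m >= 1. Odd-index Bernoulli numbers vanish for k >= 3.
Computing B_28 = -23749461029/870, so 10 * B_28 = 10 * -23749461029/870 = -23749461029/87.

-23749461029/87


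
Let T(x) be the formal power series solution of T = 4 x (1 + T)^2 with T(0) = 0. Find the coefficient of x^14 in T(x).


Apply the Lagrange inversion formula: if T = 4 x * phi(T) with phi(t) = (1 + t)^2, then [x^n] T = 4^n * (1/n) [t^(n-1)] phi(t)^n = 4^n * (1/n) [t^(n-1)] (1 + t)^(2n) = 4^n * (1/n) C(2n, n-1).
Using the identity C(2n, n-1) = C(2n, n) * n / (n+1), the unscaled factor equals C(2n, n) / (n+1) = C_n, the n-th Catalan number.
For n = 14: C_14 = C(28, 14) / 15 = 40116600/15 = 2674440.
With the 4^14 = 268435456 factor, the coefficient is 268435456 * 2674440 = 717914520944640.

717914520944640


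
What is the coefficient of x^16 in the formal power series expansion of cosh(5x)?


The Maclaurin series is cosh(t) = sum_{m>=0} t^(2m) / (2m)!, so substituting t = 5x, only even powers of x are nonzero, with coefficient of x^(2m) equal to 5^(2m) / (2m)!.
For x^16 the coefficient is 5^16/16! = 152587890625/20922789888000 = 1220703125/167382319104.

1220703125/167382319104


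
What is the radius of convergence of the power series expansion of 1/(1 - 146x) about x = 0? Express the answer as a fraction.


Expanding 1/(1 - 146x) = sum_{k>=0} 146^k x^k, the series converges when |146x| < 1, i.e., |x| < 1/146.
So the radius of convergence is 1/146 = 1/146.

1/146


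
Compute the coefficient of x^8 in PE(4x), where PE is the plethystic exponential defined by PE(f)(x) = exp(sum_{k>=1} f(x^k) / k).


With f(x) = 4x, the exponent is sum_{k>=1} 4 x^k / k = 4 * (-ln(1 - x)). Exponentiating:
PE(4x) = exp(-4 ln(1 - x)) = 1/(1 - x)^4.
By the negative binomial expansion, [x^n] 1/(1 - x)^4 = C(n + 3, 3).
For n = 8: C(11, 3) = 165.

165


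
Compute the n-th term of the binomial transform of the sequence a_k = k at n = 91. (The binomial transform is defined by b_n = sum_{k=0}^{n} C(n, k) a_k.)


With a_k = k, b_n = sum_{k=0}^{n} C(n, k) k. Using k * C(n, k) = n * C(n-1, k-1) gives b_n = n * sum_{k>=1} C(n-1, k-1) = n * 2^(n-1).
For n = 91: 91 * 2^90 = 91 * 1237940039285380274899124224 = 112652543574969605015820304384.

112652543574969605015820304384


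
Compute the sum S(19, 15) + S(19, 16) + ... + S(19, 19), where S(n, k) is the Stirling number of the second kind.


By definition, S(n, k) counts partitions of an n-set into exactly k nonempty blocks.
Computing row n = 19 for k = 15..19:
S(19, k): 13916778, 527136, 12597, 171, 1
Sum = 14456683.

14456683


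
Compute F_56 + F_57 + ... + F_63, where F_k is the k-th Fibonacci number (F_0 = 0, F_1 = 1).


Use the identity sum_{k=0}^{N} F_k = F_{N+2} - 1 (which follows from F_{k+2} - F_{k+1} = F_k). Then
sum_{k=56}^{63} F_k = (F_{65} - 1) - (F_{57} - 1) = F_{65} - F_{57}.
Computing: F_{65} = 17167680177565, F_{57} = 365435296162, so
Sum = 17167680177565 - 365435296162 = 16802244881403.

16802244881403


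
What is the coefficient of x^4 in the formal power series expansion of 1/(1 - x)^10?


The negative binomial / multiset identity is
1/(1 - x)^r = sum_{k>=0} C(k + r - 1, r - 1) x^k.
Here r = 10 and k = 4, so the coefficient is
C(4 + 9, 9) = C(13, 9)
= 715

715


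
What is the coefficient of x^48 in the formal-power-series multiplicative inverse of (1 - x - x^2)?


Let the inverse be f(x) = sum_{k>=0} a_k x^k. From f(x) * (1 - x - x^2) = 1 and matching coefficients:
 x^0: a_0 = 1.
 x^1: a_1 - a_0 = 0, so a_1 = 1.
 x^k (k >= 2): a_k - a_{k-1} - a_{k-2} = 0, i.e. a_k = a_{k-1} + a_{k-2}.
This is the Fibonacci-type recurrence shifted so that a_0 = a_1 = 1.
Iterating: a_0=1, a_1=1, a_2=2, a_3=3, a_4=5, a_5=8, a_6=13, a_7=21, a_8=34, a_9=55, ...
a_48 = 7778742049.

7778742049


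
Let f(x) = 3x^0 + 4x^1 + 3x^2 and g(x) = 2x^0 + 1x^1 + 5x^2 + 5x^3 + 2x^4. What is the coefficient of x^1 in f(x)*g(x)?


Cauchy product at x^1:
3*1 + 4*2
= 11

11


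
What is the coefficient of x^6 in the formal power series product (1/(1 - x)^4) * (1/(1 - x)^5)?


Combine the factors: (1/(1 - x)^4) * (1/(1 - x)^5) = 1/(1 - x)^9.
Then use 1/(1 - x)^r = sum_{k>=0} C(k + r - 1, r - 1) x^k with r = 9 and k = 6:
C(14, 8) = 3003.

3003


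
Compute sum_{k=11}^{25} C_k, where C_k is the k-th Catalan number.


C_11 through C_25: 58786, 208012, 742900, 2674440, 9694845, 35357670, 129644790, 477638700, 1767263190, 6564120420, 24466267020, 91482563640, 343059613650, 1289904147324, 4861946401452
Sum = 58786 + 208012 + 742900 + 2674440 + 9694845 + 35357670 + 129644790 + 477638700 + 1767263190 + 6564120420 + 24466267020 + 91482563640 + 343059613650 + 1289904147324 + 4861946401452
= 6619846396839

6619846396839


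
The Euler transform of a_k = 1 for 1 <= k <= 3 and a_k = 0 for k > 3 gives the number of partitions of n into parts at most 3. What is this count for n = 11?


Partitions of 11 into parts at most 3:
Using generating function (1-x)^(-1)(1-x^2)^(-1)(1-x^3)^(-1),
the coefficient of x^11 = 16

16


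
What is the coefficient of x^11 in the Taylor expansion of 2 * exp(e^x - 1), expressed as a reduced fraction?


exp(e^x - 1) = sum_{k>=0} Bell_k x^k / k!, where Bell_k is the k-th Bell number.
So the coefficient of x^11 is 2 * Bell_11 / 11!.
Computing: Bell_11 = 678570 and 11! = 39916800, giving
2 * 678570/39916800 = 22619/665280.

22619/665280


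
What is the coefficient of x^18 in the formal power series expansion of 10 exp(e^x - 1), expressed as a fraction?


exp(e^x - 1) is the exponential generating function for the Bell numbers Bell_k: exp(e^x - 1) = sum_{k>=0} Bell_k x^k / k!.
So the coefficient of x^18 in 10 exp(e^x - 1) is 10 Bell_18 / 18!.
Computing: Bell_18 = 682076806159 and 18! = 6402373705728000, giving
10 * 682076806159/6402373705728000 = 97439543737/91462481510400.

97439543737/91462481510400


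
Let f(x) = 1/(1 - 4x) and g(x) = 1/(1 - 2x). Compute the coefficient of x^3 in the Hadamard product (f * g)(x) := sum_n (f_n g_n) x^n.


f has coefficients f_k = 4^k and g has coefficients g_k = 2^k, so the Hadamard product has coefficient (f*g)_k = 4^k * 2^k = 8^k.
For k = 3: 8^3 = 512.

512


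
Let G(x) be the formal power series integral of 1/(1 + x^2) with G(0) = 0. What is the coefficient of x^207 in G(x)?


1/(1 + x^2) = sum_{j>=0} (-1)^j x^(2j). Integrating termwise with G(0) = 0:
G(x) = sum_{j>=0} (-1)^j x^(2j+1) / (2j+1) = arctan(x).
Only odd powers are nonzero. For x^207 write 207 = 2*103 + 1, giving
(-1)^103 / 207 = -1/207 = -1/207.

-1/207


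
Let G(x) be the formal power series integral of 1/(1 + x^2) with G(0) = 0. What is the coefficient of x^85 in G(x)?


1/(1 + x^2) = sum_{j>=0} (-1)^j x^(2j). Integrating termwise with G(0) = 0:
G(x) = sum_{j>=0} (-1)^j x^(2j+1) / (2j+1) = arctan(x).
Only odd powers are nonzero. For x^85 write 85 = 2*42 + 1, giving
(-1)^42 / 85 = 1/85 = 1/85.

1/85


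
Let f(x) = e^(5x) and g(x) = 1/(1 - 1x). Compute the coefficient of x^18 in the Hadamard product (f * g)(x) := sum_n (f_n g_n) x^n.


Expanding: f_k = 5^k/k! (from e^(5x)) and g_k = 1^k (from 1/(1 - 1x)). So the Hadamard coefficient (f * g)_k = 5^k 1^k / k! = (5)^k / k!.
For k = 18: 5^18/18! = 3814697265625/6402373705728000 = 30517578125/51218989645824.

30517578125/51218989645824


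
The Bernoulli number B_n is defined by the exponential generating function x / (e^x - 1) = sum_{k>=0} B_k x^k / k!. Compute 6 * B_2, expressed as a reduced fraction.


Bernoulli numbers can also be computed recursively via B_0 = 1 and sum_{j=0}^{m} C(m+1, j) B_j = 0 for m >= 1. Odd-index Bernoulli numbers vanish for k >= 3.
Computing B_2 = 1/6, so 6 * B_2 = 6 * 1/6 = 1.

1


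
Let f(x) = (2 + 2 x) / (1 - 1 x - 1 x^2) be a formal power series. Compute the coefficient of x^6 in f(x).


Write f(x) = sum_{k>=0} a_k x^k. Multiplying both sides by 1 - 1 x - 1 x^2 gives
(1 - 1 x - 1 x^2) sum_{k>=0} a_k x^k = 2 + 2 x.
Matching coefficients:
 x^0: a_0 = 2
 x^1: a_1 - 1 a_0 = 2  =>  a_1 = 1*2 + 2 = 4
 x^k (k >= 2): a_k = 1 a_{k-1} + 1 a_{k-2}.
Iterating: a_2 = 6, a_3 = 10, a_4 = 16, a_5 = 26, a_6 = 42.
So the coefficient of x^6 is 42.

42


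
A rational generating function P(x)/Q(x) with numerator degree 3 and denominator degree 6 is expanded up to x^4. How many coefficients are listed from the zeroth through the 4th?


Expanding up to x^4 gives the coefficients for x^0, x^1, ..., x^4.
That is 4 + 1 = 5 coefficients in total.

5


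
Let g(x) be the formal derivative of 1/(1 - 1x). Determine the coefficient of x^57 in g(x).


Differentiate termwise: d/dx sum_{k>=0} 1^k x^k = sum_{k>=1} k 1^k x^(k-1) = sum_{j>=0} (j+1) 1^(j+1) x^j.
Equivalently, d/dx [1/(1 - 1x)] = 1/(1 - 1x)^2.
For j = 57: 58 * 1^58 = 58 * 1 = 58.

58


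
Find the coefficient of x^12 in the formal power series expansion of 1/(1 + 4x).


Write 1/(1 + c x) = 1/(1 - (-c) x) and apply the geometric-series identity
1/(1 - y) = sum_{k>=0} y^k to get 1/(1 + c x) = sum_{k>=0} (-c)^k x^k.
So the coefficient of x^k is (-c)^k = (-1)^k * c^k.
Here c = 4 and k = 12:
(-4)^12 = 1 * 16777216 = 16777216

16777216


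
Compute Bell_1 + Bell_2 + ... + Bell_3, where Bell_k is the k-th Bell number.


Recall Bell_k counts set partitions of a k-set (with Bell_0 = 1 by convention).
Bell_1 through Bell_3: 1, 2, 5
Sum = 1 + 2 + 5 = 8.

8


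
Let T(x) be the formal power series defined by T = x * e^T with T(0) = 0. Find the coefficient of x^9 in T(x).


Apply the Lagrange inversion formula: if T = x * phi(T) with phi(t) = e^t, then
[x^n] T = (1/n) [t^(n-1)] phi(t)^n = (1/n) [t^(n-1)] e^(n t) = (1/n) * n^(n-1) / (n-1)! = n^(n-1) / n!.
When c = 1 this is the Cayley count of rooted labeled trees on n vertices, divided by n!.
For n = 9: 9^8 / 9! = 43046721/362880 = 531441/4480.

531441/4480


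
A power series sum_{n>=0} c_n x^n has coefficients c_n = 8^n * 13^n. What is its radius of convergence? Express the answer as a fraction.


By the root test (Cauchy-Hadamard), the radius is R = 1 / limsup_n |c_n|^(1/n).
Here |c_n|^(1/n) = (8^n * 13^n)^(1/n) = 8 * 13 = 104 for all n.
So R = 1/104 = 1/104.

1/104


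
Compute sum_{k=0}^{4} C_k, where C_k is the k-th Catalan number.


C_0 through C_4: 1, 1, 2, 5, 14
Sum = 1 + 1 + 2 + 5 + 14
= 23

23


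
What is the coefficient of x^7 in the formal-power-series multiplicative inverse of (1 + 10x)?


The inverse is 1/(1 + 10x). Apply the geometric identity 1/(1 - y) = sum_{k>=0} y^k with y = -10x:
1/(1 + 10x) = sum_{k>=0} (-10)^k x^k.
So the coefficient of x^7 is (-10)^7 = -10000000.

-10000000


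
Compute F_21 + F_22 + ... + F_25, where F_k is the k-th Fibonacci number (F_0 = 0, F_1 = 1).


Use the identity sum_{k=0}^{N} F_k = F_{N+2} - 1 (which follows from F_{k+2} - F_{k+1} = F_k). Then
sum_{k=21}^{25} F_k = (F_{27} - 1) - (F_{22} - 1) = F_{27} - F_{22}.
Computing: F_{27} = 196418, F_{22} = 17711, so
Sum = 196418 - 17711 = 178707.

178707


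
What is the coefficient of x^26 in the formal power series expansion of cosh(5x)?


The Maclaurin series is cosh(t) = sum_{m>=0} t^(2m) / (2m)!, so substituting t = 5x, only even powers of x are nonzero, with coefficient of x^(2m) equal to 5^(2m) / (2m)!.
For x^26 the coefficient is 5^26/26! = 1490116119384765625/403291461126605635584000000 = 95367431640625/25810653512102760677376.

95367431640625/25810653512102760677376


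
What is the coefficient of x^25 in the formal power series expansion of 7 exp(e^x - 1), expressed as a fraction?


exp(e^x - 1) is the exponential generating function for the Bell numbers Bell_k: exp(e^x - 1) = sum_{k>=0} Bell_k x^k / k!.
So the coefficient of x^25 in 7 exp(e^x - 1) is 7 Bell_25 / 25!.
Computing: Bell_25 = 4638590332229999353 and 25! = 15511210043330985984000000, giving
7 * 4638590332229999353/15511210043330985984000000 = 356814640940769181/170452857619021824000000.

356814640940769181/170452857619021824000000


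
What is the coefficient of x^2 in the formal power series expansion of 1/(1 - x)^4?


The expansion 1/(1 - x)^r = sum_{k>=0} C(k + r - 1, r - 1) x^k follows from the multiset / negative-binomial theorem (or from repeated differentiation of the geometric series).
For r = 4 and k = 2:
C(5, 3) = 120 / (6 * 2) = 10.

10


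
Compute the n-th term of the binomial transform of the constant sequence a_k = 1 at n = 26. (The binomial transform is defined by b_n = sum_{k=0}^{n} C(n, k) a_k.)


With a_k = 1 for all k, b_n = sum_{k=0}^{n} C(n, k) = 2^n by the binomial theorem.
For n = 26: 2^26 = 67108864.

67108864


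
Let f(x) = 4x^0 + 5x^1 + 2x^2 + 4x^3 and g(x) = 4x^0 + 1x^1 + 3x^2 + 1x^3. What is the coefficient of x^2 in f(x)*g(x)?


Cauchy product at x^2:
4*3 + 5*1 + 2*4
= 25

25


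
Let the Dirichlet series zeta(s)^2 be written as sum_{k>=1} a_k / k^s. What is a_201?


The Dirichlet convolution of the constant function 1 with itself gives (1 * 1)(k) = sum_{d | k} 1 = d(k), the number of positive divisors of k.
Since zeta(s) = sum_{k>=1} 1/k^s, we have zeta(s)^2 = sum_{k>=1} d(k)/k^s, so a_k = d(k).
For k = 201: the divisors are 1, 3, 67, 201.
Count = 4.

4


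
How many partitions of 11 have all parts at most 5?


Using the generating function (1-x)^(-1)(1-x^2)^(-1)...(1-x^5)^(-1),
the coefficient of x^11 counts these restricted partitions.
Result = 37

37


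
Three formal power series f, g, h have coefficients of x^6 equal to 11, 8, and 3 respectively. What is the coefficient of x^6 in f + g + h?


Series addition is componentwise:
11 + 8 + 3
= 22

22


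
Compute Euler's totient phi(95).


phi(n) counts integers in [1, n] coprime to n. Using the multiplicative formula phi(n) = n * prod_{p | n} (1 - 1/p):
95 = 5 * 19, so
phi(95) = 95 * (1 - 1/5) * (1 - 1/19) = 72.

72


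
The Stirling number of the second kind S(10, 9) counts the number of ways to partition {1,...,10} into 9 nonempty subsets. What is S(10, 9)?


Using the explicit formula S(n,k) = (1/k!) sum_{j=0}^{k} (-1)^(k-j) C(k,j) j^n:
S(10, 9) = 45
Equivalently, S(n,k) is n! times the coefficient of x^n in the EGF (e^x - 1)^k / k!.

45


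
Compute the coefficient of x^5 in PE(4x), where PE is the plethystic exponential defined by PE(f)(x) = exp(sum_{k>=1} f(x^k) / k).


With f(x) = 4x, the exponent is sum_{k>=1} 4 x^k / k = 4 * (-ln(1 - x)). Exponentiating:
PE(4x) = exp(-4 ln(1 - x)) = 1/(1 - x)^4.
By the negative binomial expansion, [x^n] 1/(1 - x)^4 = C(n + 3, 3).
For n = 5: C(8, 3) = 56.

56


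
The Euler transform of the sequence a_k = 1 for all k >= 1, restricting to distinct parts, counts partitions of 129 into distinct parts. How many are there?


Partitions of 129 into distinct parts can be computed via generating function.
Product (1+x)(1+x^2)(1+x^3)...
The coefficient of x^129 = 4322816

4322816


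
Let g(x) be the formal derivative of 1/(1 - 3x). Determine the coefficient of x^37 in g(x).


Differentiate termwise: d/dx sum_{k>=0} 3^k x^k = sum_{k>=1} k 3^k x^(k-1) = sum_{j>=0} (j+1) 3^(j+1) x^j.
Equivalently, d/dx [1/(1 - 3x)] = 3/(1 - 3x)^2.
For j = 37: 38 * 3^38 = 38 * 1350851717672992089 = 51332365271573699382.

51332365271573699382


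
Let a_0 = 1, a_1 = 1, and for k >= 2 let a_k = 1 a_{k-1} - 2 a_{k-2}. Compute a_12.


Iterating the recurrence forward:
a_0 = 1
a_1 = 1
a_2 = 1*1 - 2*1 = -1
a_3 = 1*-1 - 2*1 = -3
a_4 = 1*-3 - 2*-1 = -1
a_5 = 1*-1 - 2*-3 = 5
a_6 = 1*5 - 2*-1 = 7
a_7 = 1*7 - 2*5 = -3
a_8 = 1*-3 - 2*7 = -17
a_9 = 1*-17 - 2*-3 = -11
a_10 = 1*-11 - 2*-17 = 23
a_11 = 1*23 - 2*-11 = 45
a_12 = 1*45 - 2*23 = -1
So a_12 = -1.

-1


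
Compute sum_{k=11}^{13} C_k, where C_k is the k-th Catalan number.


C_11 through C_13: 58786, 208012, 742900
Sum = 58786 + 208012 + 742900
= 1009698

1009698


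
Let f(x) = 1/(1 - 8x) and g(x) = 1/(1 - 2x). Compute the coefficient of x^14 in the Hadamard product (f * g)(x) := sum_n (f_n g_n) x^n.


f has coefficients f_k = 8^k and g has coefficients g_k = 2^k, so the Hadamard product has coefficient (f*g)_k = 8^k * 2^k = 16^k.
For k = 14: 16^14 = 72057594037927936.

72057594037927936


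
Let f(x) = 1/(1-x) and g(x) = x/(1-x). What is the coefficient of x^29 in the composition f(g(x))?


First simplify the composition: f(g(x)) = 1/(1 - x/(1-x)) = (1-x)/((1-x) - x) = (1-x)/(1-2x).
Now extract the coefficient. Write (1-x)/(1-2x) = 1/(1-2x) - x/(1-2x).
The coefficient of x^n in 1/(1-2x) is 2^n, and in x/(1-2x) is 2^(n-1) (for n >= 1).
So the coefficient of x^29 is 2^29 - 2^28 = 536870912 - 268435456 = 268435456.

268435456


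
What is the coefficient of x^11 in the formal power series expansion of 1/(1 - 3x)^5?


The general identity 1/(1 - c x)^r = sum_{k>=0} c^k C(k + r - 1, r - 1) x^k follows by substituting y = c x into 1/(1 - y)^r = sum_{k>=0} C(k + r - 1, r - 1) y^k.
For c = 3, r = 5, k = 11:
3^11 * C(15, 4) = 177147 * 1365 = 241805655.

241805655


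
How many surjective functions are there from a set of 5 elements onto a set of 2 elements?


By inclusion-exclusion on which target elements are missed, the number of surjections from an n-set onto a k-set is
surj(n, k) = sum_{j=0}^{k} (-1)^j C(k, j) (k - j)^n.
Equivalently surj(n, k) = k! * S(n, k), where S(n, k) is the Stirling number of the second kind.
For n = 5, k = 2:
S(5, 2) = 15, so
surj = 2! * 15 = 2 * 15 = 30.

30


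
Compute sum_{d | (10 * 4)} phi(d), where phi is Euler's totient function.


First, 10 * 4 = 40. One classical identity is sum_{d | n} phi(d) = n (each k in [1, n] has a unique gcd with n, and among the k's with gcd(k, n) = n/d there are phi(d) of them). So the sum equals 40. We also verify directly:
Divisors of 40: 1, 2, 4, 5, 8, 10, 20, 40.
phi values: 1, 1, 2, 4, 4, 4, 8, 16.
Sum = 40.

40


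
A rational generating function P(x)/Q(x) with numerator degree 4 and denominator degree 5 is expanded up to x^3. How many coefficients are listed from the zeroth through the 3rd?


Expanding up to x^3 gives the coefficients for x^0, x^1, ..., x^3.
That is 3 + 1 = 4 coefficients in total.

4


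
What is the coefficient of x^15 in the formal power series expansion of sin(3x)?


The Maclaurin series is sin(t) = sum_{k>=0} (-1)^k t^(2k+1) / (2k+1)!, so substituting t = 3x, only odd powers of x are nonzero, with coefficient of x^(2k+1) equal to (-1)^k 3^(2k+1) / (2k+1)!.
Write 15 = 2*7 + 1, giving the coefficient (-1)^7 * 3^15 / 15! = -14348907/1307674368000 = -19683/1793792000.

-19683/1793792000


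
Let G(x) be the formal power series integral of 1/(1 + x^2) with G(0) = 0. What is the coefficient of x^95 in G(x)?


1/(1 + x^2) = sum_{j>=0} (-1)^j x^(2j). Integrating termwise with G(0) = 0:
G(x) = sum_{j>=0} (-1)^j x^(2j+1) / (2j+1) = arctan(x).
Only odd powers are nonzero. For x^95 write 95 = 2*47 + 1, giving
(-1)^47 / 95 = -1/95 = -1/95.

-1/95


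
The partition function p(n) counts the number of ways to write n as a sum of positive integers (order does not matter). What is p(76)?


Using the generating function prod_{k>=1} 1/(1-x^k), we compute p(76).
By dynamic programming over parts 1 through 76:
p(76) = 9289091

9289091


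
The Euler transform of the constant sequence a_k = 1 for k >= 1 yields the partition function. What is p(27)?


The Euler transform converts the sequence a_k = 1 into the number of integer partitions.
Using the recurrence or dynamic programming:
p(27) = 3010

3010


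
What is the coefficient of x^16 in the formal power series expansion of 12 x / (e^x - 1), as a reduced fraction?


The exponential generating function for Bernoulli numbers is
x / (e^x - 1) = sum_{k>=0} B_k x^k / k!.
So the coefficient of x^16 in 12 x / (e^x - 1) is 12 B_16 / 16!.
Computing: B_16 = -3617/510, 16! = 20922789888000, giving
12 * -3617/510 / 20922789888000 = -3617/889218570240000.

-3617/889218570240000


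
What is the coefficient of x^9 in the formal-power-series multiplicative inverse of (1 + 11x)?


The inverse is 1/(1 + 11x). Apply the geometric identity 1/(1 - y) = sum_{k>=0} y^k with y = -11x:
1/(1 + 11x) = sum_{k>=0} (-11)^k x^k.
So the coefficient of x^9 is (-11)^9 = -2357947691.

-2357947691


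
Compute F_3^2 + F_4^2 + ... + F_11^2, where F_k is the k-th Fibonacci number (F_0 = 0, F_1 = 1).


There is a standard identity sum_{k=0}^{N} F_k^2 = F_N * F_{N+1} (proved inductively from the telescoping relation F_k^2 = F_k F_{k+1} - F_{k-1} F_k). Then
sum_{k=3}^{11} F_k^2 = F_11 F_12 - F_2 F_3.
Computing: F_11 = 89, F_12 = 144, F_2 = 1, F_3 = 2.
Sum = 89 * 144 - 1 * 2 = 12814.

12814


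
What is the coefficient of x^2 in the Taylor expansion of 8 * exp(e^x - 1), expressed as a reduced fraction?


exp(e^x - 1) = sum_{k>=0} Bell_k x^k / k!, where Bell_k is the k-th Bell number.
So the coefficient of x^2 is 8 * Bell_2 / 2!.
Computing: Bell_2 = 2 and 2! = 2, giving
8 * 2/2 = 8.

8


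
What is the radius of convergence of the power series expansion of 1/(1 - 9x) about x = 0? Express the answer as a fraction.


Expanding 1/(1 - 9x) = sum_{k>=0} 9^k x^k, the series converges when |9x| < 1, i.e., |x| < 1/9.
So the radius of convergence is 1/9 = 1/9.

1/9


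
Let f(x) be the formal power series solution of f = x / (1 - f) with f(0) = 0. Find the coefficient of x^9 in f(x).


Apply Lagrange inversion: f = x * phi(f) with phi(t) = 1/(1 - t), so
[x^n] f = (1/n) [t^(n-1)] phi(t)^n = (1/n) [t^(n-1)] (1 - t)^(-n) = (1/n) C(2n - 2, n - 1) = C_{n-1}.
For n = 9: C_8 = C(16, 8) / 9 = 12870/9 = 1430 = 1430.

1430


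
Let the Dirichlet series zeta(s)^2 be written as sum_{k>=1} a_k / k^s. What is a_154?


The Dirichlet convolution of the constant function 1 with itself gives (1 * 1)(k) = sum_{d | k} 1 = d(k), the number of positive divisors of k.
Since zeta(s) = sum_{k>=1} 1/k^s, we have zeta(s)^2 = sum_{k>=1} d(k)/k^s, so a_k = d(k).
For k = 154: the divisors are 1, 2, 7, 11, 14, 22, 77, 154.
Count = 8.

8


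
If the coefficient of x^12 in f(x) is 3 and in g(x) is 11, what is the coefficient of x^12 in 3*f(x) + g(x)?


Scalar multiplication scales coefficients: 3 * 3 = 9.
Then add the g coefficient: 9 + 11
= 20

20


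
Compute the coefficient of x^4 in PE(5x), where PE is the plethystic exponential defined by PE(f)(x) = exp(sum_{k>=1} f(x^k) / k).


With f(x) = 5x, the exponent is sum_{k>=1} 5 x^k / k = 5 * (-ln(1 - x)). Exponentiating:
PE(5x) = exp(-5 ln(1 - x)) = 1/(1 - x)^5.
By the negative binomial expansion, [x^n] 1/(1 - x)^5 = C(n + 4, 4).
For n = 4: C(8, 4) = 70.

70


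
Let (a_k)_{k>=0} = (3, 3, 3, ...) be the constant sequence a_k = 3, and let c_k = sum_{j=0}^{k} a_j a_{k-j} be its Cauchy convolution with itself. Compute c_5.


Since a_j = 3 for all j >= 0, the convolution sum becomes
c_k = sum_{j=0}^{k} 3 * 3 = 9 * (k + 1).
Equivalently, the generating function of (a_k) is 3/(1 - x) and its square is 9/(1 - x)^2 = sum_{k>=0} 9(k + 1) x^k.
For k = 5: 9 * 6 = 54.

54


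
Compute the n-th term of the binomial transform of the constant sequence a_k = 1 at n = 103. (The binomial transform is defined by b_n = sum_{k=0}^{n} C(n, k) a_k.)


With a_k = 1 for all k, b_n = sum_{k=0}^{n} C(n, k) = 2^n by the binomial theorem.
For n = 103: 2^103 = 10141204801825835211973625643008.

10141204801825835211973625643008


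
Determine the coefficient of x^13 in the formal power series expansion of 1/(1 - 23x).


The geometric series identity gives 1/(1 - c x) = sum_{k>=0} c^k x^k, so the coefficient of x^k is c^k.
Here c = 23 and k = 13.
Computing: 23^13 = 504036361936467383

504036361936467383


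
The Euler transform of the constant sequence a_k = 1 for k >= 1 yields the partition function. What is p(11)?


The Euler transform converts the sequence a_k = 1 into the number of integer partitions.
Using the recurrence or dynamic programming:
p(11) = 56

56


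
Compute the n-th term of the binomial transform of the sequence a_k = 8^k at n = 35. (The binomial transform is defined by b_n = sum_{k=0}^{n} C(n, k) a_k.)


With a_k = 8^k, b_n = sum_{k=0}^{n} C(n, k) 8^k = (1 + 8)^n by the binomial theorem.
For n = 35: (1 + 8)^35 = 9^35 = 2503155504993241601315571986085849.

2503155504993241601315571986085849


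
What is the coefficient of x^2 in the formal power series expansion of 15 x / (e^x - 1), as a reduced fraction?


The exponential generating function for Bernoulli numbers is
x / (e^x - 1) = sum_{k>=0} B_k x^k / k!.
So the coefficient of x^2 in 15 x / (e^x - 1) is 15 B_2 / 2!.
Computing: B_2 = 1/6, 2! = 2, giving
15 * 1/6 / 2 = 5/4.

5/4


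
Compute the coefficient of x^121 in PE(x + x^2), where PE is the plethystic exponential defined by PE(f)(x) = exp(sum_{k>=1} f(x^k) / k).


With f(x) = x + x^2, the exponent is sum_{k>=1} (x^k + x^(2k)) / k = -ln(1 - x) - ln(1 - x^2). Exponentiating:
PE(x + x^2) = 1 / ((1 - x)(1 - x^2)).
This is the generating function for partitions of n into parts of size 1 or 2. The number of 2's can be any j in 0..60, and the rest are 1's, so
[x^121] = floor(121/2) + 1 = 61.

61


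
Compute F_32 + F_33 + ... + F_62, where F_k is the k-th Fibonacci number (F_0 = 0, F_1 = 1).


Use the identity sum_{k=0}^{N} F_k = F_{N+2} - 1 (which follows from F_{k+2} - F_{k+1} = F_k). Then
sum_{k=32}^{62} F_k = (F_{64} - 1) - (F_{33} - 1) = F_{64} - F_{33}.
Computing: F_{64} = 10610209857723, F_{33} = 3524578, so
Sum = 10610209857723 - 3524578 = 10610206333145.

10610206333145


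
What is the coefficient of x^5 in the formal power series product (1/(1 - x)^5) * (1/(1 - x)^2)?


Combine the factors: (1/(1 - x)^5) * (1/(1 - x)^2) = 1/(1 - x)^7.
Then use 1/(1 - x)^r = sum_{k>=0} C(k + r - 1, r - 1) x^k with r = 7 and k = 5:
C(11, 6) = 462.

462


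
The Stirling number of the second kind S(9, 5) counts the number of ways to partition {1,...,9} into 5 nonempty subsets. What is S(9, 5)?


Using the explicit formula S(n,k) = (1/k!) sum_{j=0}^{k} (-1)^(k-j) C(k,j) j^n:
S(9, 5) = 6951
Equivalently, S(n,k) is n! times the coefficient of x^n in the EGF (e^x - 1)^k / k!.

6951


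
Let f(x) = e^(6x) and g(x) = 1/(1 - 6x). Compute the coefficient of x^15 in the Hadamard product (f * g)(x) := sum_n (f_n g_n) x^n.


Expanding: f_k = 6^k/k! (from e^(6x)) and g_k = 6^k (from 1/(1 - 6x)). So the Hadamard coefficient (f * g)_k = 6^k 6^k / k! = (36)^k / k!.
For k = 15: 36^15/15! = 221073919720733357899776/1307674368000 = 148074416822550528/875875.

148074416822550528/875875


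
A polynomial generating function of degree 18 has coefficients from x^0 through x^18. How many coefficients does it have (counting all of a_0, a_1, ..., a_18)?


A polynomial of degree 18 takes the form a_0 + a_1 x + ... + a_18 x^18.
The number of coefficients is 18 + 1 = 19.

19


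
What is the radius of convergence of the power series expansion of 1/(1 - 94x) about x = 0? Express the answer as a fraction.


Expanding 1/(1 - 94x) = sum_{k>=0} 94^k x^k, the series converges when |94x| < 1, i.e., |x| < 1/94.
So the radius of convergence is 1/94 = 1/94.

1/94


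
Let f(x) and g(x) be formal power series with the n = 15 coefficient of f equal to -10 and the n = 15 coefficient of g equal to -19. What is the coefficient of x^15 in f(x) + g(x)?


Addition of formal power series is termwise.
The coefficient of x^15 in f + g = -10 + -19
= -29

-29


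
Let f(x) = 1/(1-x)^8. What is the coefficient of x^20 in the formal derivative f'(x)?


Differentiate: d/dx [ 1/(1-x)^r ] = r / (1-x)^(r+1).
Here r = 8, so f'(x) = 8 / (1-x)^9.
The expansion of 1/(1-x)^(r+1) has coefficient of x^n equal to C(n+r, r).
So the coefficient of x^20 in f'(x) is
8 * C(28, 8) = 8 * 3108105 = 24864840

24864840


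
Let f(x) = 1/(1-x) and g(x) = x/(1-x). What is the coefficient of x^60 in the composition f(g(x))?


First simplify the composition: f(g(x)) = 1/(1 - x/(1-x)) = (1-x)/((1-x) - x) = (1-x)/(1-2x).
Now extract the coefficient. Write (1-x)/(1-2x) = 1/(1-2x) - x/(1-2x).
The coefficient of x^n in 1/(1-2x) is 2^n, and in x/(1-2x) is 2^(n-1) (for n >= 1).
So the coefficient of x^60 is 2^60 - 2^59 = 1152921504606846976 - 576460752303423488 = 576460752303423488.

576460752303423488


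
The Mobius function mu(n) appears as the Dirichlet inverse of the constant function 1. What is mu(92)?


92 has a squared prime factor, so mu(92) = 0.
Factorization reveals a repeated prime.

0


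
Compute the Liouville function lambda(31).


The Liouville function is lambda(k) = (-1)^Omega(k), where Omega(k) counts the prime factors of k with multiplicity.
Factoring: 31 = 31, so Omega(31) = 1.
lambda(31) = (-1)^1 = -1.

-1


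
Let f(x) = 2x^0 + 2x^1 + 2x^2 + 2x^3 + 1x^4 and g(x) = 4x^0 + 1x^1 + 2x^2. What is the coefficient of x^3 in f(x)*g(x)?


Cauchy product at x^3:
2*2 + 2*1 + 2*4
= 14

14


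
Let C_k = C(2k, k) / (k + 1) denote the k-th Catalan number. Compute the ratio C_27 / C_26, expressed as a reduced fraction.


Using C_k = (2k)! / (k! (k+1)!), the ratio C_{k+1}/C_k simplifies to
C_{k+1}/C_k = [(2k+2)! / ((k+1)! (k+2)!)] * [k! (k+1)! / (2k)!]
 = (2k+2)(2k+1) / ((k+1)(k+2)) = 2(2k+1) / (k+2).
For k = 26: 2(2*26 + 1) / (26 + 2) = 106/28 = 53/14.

53/14
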